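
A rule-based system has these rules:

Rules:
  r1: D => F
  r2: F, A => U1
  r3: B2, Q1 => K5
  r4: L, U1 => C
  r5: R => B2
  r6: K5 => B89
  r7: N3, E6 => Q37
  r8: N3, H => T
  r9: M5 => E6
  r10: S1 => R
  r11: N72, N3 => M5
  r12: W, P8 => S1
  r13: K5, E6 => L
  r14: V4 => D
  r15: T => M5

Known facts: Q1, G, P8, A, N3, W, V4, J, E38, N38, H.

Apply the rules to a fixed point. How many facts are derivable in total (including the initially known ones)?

25

Round 1: r8 [N3, H => T]; r12 [W, P8 => S1]; r14 [V4 => D]. Adds T, S1, D.
Round 2: r1 [D => F]; r10 [S1 => R]; r15 [T => M5]. Adds F, R, M5.
Round 3: r2 [F, A => U1]; r5 [R => B2]; r9 [M5 => E6]. Adds U1, B2, E6.
Round 4: r3 [B2, Q1 => K5]; r7 [N3, E6 => Q37]. Adds K5, Q37.
Round 5: r6 [K5 => B89]; r13 [K5, E6 => L]. Adds B89, L.
Round 6: r4 [L, U1 => C]. Adds C.
Closure: {A, B2, B89, C, D, E38, E6, F, G, H, J, K5, L, M5, N3, N38, P8, Q1, Q37, R, S1, T, U1, V4, W} — 25 facts.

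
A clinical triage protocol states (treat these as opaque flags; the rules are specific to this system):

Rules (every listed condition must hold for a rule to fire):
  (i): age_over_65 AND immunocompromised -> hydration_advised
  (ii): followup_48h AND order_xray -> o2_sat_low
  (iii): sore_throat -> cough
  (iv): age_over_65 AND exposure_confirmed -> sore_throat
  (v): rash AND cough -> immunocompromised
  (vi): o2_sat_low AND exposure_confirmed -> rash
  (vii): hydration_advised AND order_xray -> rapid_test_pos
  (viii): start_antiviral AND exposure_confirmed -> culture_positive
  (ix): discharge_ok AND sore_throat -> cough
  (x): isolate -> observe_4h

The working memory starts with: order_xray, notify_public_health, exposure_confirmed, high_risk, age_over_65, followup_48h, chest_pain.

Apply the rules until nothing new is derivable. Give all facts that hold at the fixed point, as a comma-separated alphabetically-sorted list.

age_over_65, chest_pain, cough, exposure_confirmed, followup_48h, high_risk, hydration_advised, immunocompromised, notify_public_health, o2_sat_low, order_xray, rapid_test_pos, rash, sore_throat

Round 1 — (ii), (iv), derive o2_sat_low, sore_throat.
Round 2 — (iii), (vi), derive cough, rash.
Round 3 — (v), derive immunocompromised.
Round 4 — (i), derive hydration_advised.
Round 5 — (vii), derive rapid_test_pos.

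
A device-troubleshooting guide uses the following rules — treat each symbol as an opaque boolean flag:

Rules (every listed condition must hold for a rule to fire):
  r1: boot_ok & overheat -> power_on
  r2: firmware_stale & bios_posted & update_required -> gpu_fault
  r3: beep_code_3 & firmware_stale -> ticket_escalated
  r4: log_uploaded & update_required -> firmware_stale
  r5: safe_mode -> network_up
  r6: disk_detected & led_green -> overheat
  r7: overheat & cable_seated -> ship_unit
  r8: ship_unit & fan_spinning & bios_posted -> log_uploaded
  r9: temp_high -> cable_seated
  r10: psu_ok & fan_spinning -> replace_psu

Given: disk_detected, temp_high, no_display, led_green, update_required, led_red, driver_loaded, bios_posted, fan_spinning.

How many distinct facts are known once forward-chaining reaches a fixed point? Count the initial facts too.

Round 1: r6 [disk_detected & led_green -> overheat]; r9 [temp_high -> cable_seated]. Adds overheat, cable_seated.
Round 2: r7 [overheat & cable_seated -> ship_unit]. Adds ship_unit.
Round 3: r8 [ship_unit & fan_spinning & bios_posted -> log_uploaded]. Adds log_uploaded.
Round 4: r4 [log_uploaded & update_required -> firmware_stale]. Adds firmware_stale.
Round 5: r2 [firmware_stale & bios_posted & update_required -> gpu_fault]. Adds gpu_fault.
Closure: {bios_posted, cable_seated, disk_detected, driver_loaded, fan_spinning, firmware_stale, gpu_fault, led_green, led_red, log_uploaded, no_display, overheat, ship_unit, temp_high, update_required} — 15 facts.

15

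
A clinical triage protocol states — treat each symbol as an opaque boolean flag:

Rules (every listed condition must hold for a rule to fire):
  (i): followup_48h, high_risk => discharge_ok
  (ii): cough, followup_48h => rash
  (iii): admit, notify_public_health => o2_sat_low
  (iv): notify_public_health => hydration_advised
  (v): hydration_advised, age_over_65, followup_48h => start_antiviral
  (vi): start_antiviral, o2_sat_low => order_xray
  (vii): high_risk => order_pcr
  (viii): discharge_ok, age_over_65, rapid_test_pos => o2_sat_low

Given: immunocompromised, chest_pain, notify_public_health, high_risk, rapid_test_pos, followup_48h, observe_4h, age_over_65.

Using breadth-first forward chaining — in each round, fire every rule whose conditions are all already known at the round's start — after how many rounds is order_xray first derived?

Round 1 fires (i), (iv), (vii), giving discharge_ok, hydration_advised, order_pcr.
Round 2 fires (v), (viii), giving start_antiviral, o2_sat_low.
Round 3 fires (vi), giving order_xray.
order_xray first appears in round 3.

3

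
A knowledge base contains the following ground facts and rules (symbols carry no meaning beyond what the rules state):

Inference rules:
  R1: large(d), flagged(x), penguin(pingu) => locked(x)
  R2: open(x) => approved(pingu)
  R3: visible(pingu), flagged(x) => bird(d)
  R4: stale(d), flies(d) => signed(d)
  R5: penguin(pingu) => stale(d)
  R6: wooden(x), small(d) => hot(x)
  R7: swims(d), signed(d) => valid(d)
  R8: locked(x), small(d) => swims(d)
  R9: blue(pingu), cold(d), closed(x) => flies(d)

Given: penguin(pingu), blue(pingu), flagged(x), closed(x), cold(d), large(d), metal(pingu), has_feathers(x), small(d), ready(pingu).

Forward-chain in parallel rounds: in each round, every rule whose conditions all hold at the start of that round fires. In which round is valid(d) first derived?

Round 1 fires R1, R5, R9, giving locked(x), stale(d), flies(d).
Round 2 fires R4, R8, giving signed(d), swims(d).
Round 3 fires R7, giving valid(d).
valid(d) first appears in round 3.

3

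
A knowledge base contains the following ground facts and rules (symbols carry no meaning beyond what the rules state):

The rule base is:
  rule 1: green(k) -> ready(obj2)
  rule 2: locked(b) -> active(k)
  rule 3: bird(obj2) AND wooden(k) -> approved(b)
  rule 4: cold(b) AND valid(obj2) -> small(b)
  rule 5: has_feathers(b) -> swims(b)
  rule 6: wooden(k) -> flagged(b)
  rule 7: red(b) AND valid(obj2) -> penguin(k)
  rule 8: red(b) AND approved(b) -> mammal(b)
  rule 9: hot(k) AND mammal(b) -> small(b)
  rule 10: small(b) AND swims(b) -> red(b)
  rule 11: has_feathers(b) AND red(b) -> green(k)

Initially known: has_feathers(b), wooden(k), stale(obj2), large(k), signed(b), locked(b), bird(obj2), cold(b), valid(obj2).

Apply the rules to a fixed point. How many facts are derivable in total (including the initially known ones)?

19

Round 1: rule 2 [locked(b) -> active(k)]; rule 3 [bird(obj2) AND wooden(k) -> approved(b)]; rule 4 [cold(b) AND valid(obj2) -> small(b)]; rule 5 [has_feathers(b) -> swims(b)]; rule 6 [wooden(k) -> flagged(b)]. Adds active(k), approved(b), small(b), swims(b), flagged(b).
Round 2: rule 10 [small(b) AND swims(b) -> red(b)]. Adds red(b).
Round 3: rule 7 [red(b) AND valid(obj2) -> penguin(k)]; rule 8 [red(b) AND approved(b) -> mammal(b)]; rule 11 [has_feathers(b) AND red(b) -> green(k)]. Adds penguin(k), mammal(b), green(k).
Round 4: rule 1 [green(k) -> ready(obj2)]. Adds ready(obj2).
Closure: {active(k), approved(b), bird(obj2), cold(b), flagged(b), green(k), has_feathers(b), large(k), locked(b), mammal(b), penguin(k), ready(obj2), red(b), signed(b), small(b), stale(obj2), swims(b), valid(obj2), wooden(k)} — 19 facts.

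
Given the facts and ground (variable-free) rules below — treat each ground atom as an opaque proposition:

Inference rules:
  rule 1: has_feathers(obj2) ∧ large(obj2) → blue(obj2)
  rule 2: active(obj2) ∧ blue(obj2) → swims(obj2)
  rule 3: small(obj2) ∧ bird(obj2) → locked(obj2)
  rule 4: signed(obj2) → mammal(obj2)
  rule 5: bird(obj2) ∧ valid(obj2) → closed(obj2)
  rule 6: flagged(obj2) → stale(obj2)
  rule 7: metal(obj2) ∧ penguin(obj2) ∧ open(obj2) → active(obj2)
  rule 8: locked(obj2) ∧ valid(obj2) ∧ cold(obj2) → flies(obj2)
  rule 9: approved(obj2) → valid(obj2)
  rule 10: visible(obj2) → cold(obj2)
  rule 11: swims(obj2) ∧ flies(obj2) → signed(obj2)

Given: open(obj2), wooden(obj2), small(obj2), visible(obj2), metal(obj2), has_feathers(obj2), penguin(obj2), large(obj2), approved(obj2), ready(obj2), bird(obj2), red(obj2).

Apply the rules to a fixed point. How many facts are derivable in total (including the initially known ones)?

Round 1: rule 1 [has_feathers(obj2) ∧ large(obj2) → blue(obj2)]; rule 3 [small(obj2) ∧ bird(obj2) → locked(obj2)]; rule 7 [metal(obj2) ∧ penguin(obj2) ∧ open(obj2) → active(obj2)]; rule 9 [approved(obj2) → valid(obj2)]; rule 10 [visible(obj2) → cold(obj2)]. New: blue(obj2), locked(obj2), active(obj2), valid(obj2), cold(obj2).
Round 2: rule 2 [active(obj2) ∧ blue(obj2) → swims(obj2)]; rule 5 [bird(obj2) ∧ valid(obj2) → closed(obj2)]; rule 8 [locked(obj2) ∧ valid(obj2) ∧ cold(obj2) → flies(obj2)]. New: swims(obj2), closed(obj2), flies(obj2).
Round 3: rule 11 [swims(obj2) ∧ flies(obj2) → signed(obj2)]. New: signed(obj2).
Round 4: rule 4 [signed(obj2) → mammal(obj2)]. New: mammal(obj2).
Closure: {active(obj2), approved(obj2), bird(obj2), blue(obj2), closed(obj2), cold(obj2), flies(obj2), has_feathers(obj2), large(obj2), locked(obj2), mammal(obj2), metal(obj2), open(obj2), penguin(obj2), ready(obj2), red(obj2), signed(obj2), small(obj2), swims(obj2), valid(obj2), visible(obj2), wooden(obj2)} — 22 facts.

22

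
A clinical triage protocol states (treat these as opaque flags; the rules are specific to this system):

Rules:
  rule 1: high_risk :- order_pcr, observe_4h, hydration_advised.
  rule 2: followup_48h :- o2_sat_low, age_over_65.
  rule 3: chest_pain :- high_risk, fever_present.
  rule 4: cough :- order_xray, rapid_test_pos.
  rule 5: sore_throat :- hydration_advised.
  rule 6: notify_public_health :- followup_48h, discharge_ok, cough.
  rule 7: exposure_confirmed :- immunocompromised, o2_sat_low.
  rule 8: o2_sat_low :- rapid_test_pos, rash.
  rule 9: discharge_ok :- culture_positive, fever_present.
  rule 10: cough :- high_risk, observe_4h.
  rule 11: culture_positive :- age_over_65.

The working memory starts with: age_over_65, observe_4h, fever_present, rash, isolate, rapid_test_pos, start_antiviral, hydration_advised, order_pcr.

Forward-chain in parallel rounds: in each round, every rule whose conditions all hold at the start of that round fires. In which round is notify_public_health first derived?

Round 1 — rule 1, rule 5, rule 8, rule 11, derive high_risk, sore_throat, o2_sat_low, culture_positive.
Round 2 — rule 2, rule 3, rule 9, rule 10, derive followup_48h, chest_pain, discharge_ok, cough.
Round 3 — rule 6, derive notify_public_health.
notify_public_health first appears in round 3.

3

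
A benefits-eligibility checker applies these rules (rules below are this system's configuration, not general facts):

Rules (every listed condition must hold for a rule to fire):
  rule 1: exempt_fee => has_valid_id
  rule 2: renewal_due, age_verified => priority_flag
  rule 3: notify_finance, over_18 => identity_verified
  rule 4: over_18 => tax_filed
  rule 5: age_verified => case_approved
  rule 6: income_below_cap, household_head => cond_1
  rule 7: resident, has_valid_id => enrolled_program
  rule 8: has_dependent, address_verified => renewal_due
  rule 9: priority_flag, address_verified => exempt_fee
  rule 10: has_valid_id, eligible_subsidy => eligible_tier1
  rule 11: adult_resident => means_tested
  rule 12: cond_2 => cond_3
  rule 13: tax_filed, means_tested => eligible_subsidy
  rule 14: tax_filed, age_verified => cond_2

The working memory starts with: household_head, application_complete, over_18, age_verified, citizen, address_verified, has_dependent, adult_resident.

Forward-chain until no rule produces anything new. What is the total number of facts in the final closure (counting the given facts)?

[1] rule 4 [over_18 => tax_filed]; rule 5 [age_verified => case_approved]; rule 8 [has_dependent, address_verified => renewal_due]; rule 11 [adult_resident => means_tested]. ⇒ new: tax_filed, case_approved, renewal_due, means_tested.
[2] rule 2 [renewal_due, age_verified => priority_flag]; rule 13 [tax_filed, means_tested => eligible_subsidy]; rule 14 [tax_filed, age_verified => cond_2]. ⇒ new: priority_flag, eligible_subsidy, cond_2.
[3] rule 9 [priority_flag, address_verified => exempt_fee]; rule 12 [cond_2 => cond_3]. ⇒ new: exempt_fee, cond_3.
[4] rule 1 [exempt_fee => has_valid_id]. ⇒ new: has_valid_id.
[5] rule 10 [has_valid_id, eligible_subsidy => eligible_tier1]. ⇒ new: eligible_tier1.
Closure: {address_verified, adult_resident, age_verified, application_complete, case_approved, citizen, cond_2, cond_3, eligible_subsidy, eligible_tier1, exempt_fee, has_dependent, has_valid_id, household_head, means_tested, over_18, priority_flag, renewal_due, tax_filed} — 19 facts.

19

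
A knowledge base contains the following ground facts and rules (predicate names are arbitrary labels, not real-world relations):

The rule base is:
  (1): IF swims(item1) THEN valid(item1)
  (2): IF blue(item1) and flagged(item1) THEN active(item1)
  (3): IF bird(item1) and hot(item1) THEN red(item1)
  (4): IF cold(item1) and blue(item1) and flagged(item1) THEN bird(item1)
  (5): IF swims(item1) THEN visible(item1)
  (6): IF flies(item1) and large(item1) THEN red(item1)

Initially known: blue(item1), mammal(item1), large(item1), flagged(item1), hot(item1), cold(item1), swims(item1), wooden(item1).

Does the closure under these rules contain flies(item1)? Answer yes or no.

[1] (1) [IF swims(item1) THEN valid(item1)]; (2) [IF blue(item1) and flagged(item1) THEN active(item1)]; (4) [IF cold(item1) and blue(item1) and flagged(item1) THEN bird(item1)]; (5) [IF swims(item1) THEN visible(item1)]. ⇒ new: valid(item1), active(item1), bird(item1), visible(item1).
[2] (3) [IF bird(item1) and hot(item1) THEN red(item1)]. ⇒ new: red(item1).
Fixed point reached. No rule has flies(item1) as a consequent, and it is not given.

no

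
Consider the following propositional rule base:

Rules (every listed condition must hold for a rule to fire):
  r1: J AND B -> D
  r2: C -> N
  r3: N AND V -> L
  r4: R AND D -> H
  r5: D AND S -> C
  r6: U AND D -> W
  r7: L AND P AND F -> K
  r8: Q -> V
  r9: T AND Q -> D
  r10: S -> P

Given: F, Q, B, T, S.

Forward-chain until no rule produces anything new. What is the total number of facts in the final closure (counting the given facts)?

[1] r8 [Q -> V]; r9 [T AND Q -> D]; r10 [S -> P]. ⇒ new: V, D, P.
[2] r5 [D AND S -> C]. ⇒ new: C.
[3] r2 [C -> N]. ⇒ new: N.
[4] r3 [N AND V -> L]. ⇒ new: L.
[5] r7 [L AND P AND F -> K]. ⇒ new: K.
Closure: {B, C, D, F, K, L, N, P, Q, S, T, V} — 12 facts.

12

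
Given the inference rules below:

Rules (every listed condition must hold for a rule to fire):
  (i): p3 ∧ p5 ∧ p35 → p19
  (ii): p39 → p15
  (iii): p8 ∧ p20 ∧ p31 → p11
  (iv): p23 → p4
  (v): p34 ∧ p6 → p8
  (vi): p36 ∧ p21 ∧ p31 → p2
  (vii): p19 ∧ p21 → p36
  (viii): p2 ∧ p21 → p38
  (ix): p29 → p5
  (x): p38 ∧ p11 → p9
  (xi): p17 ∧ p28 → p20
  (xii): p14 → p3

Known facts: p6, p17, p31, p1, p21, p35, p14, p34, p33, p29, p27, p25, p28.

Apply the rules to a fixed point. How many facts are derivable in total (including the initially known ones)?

23

Round 1 fires (v), (ix), (xi), (xii), giving p8, p5, p20, p3.
Round 2 fires (i), (iii), giving p19, p11.
Round 3 fires (vii), giving p36.
Round 4 fires (vi), giving p2.
Round 5 fires (viii), giving p38.
Round 6 fires (x), giving p9.
Closure: {p1, p11, p14, p17, p19, p2, p20, p21, p25, p27, p28, p29, p3, p31, p33, p34, p35, p36, p38, p5, p6, p8, p9} — 23 facts.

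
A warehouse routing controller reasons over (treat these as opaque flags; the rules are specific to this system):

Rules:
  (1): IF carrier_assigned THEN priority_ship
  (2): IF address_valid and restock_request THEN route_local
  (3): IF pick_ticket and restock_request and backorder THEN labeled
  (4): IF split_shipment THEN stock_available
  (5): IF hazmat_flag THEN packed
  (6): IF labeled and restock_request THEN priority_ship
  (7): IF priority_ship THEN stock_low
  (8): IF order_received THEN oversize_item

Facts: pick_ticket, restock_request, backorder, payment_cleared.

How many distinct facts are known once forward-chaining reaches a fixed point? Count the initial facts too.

[1] (3) [IF pick_ticket and restock_request and backorder THEN labeled]. ⇒ new: labeled.
[2] (6) [IF labeled and restock_request THEN priority_ship]. ⇒ new: priority_ship.
[3] (7) [IF priority_ship THEN stock_low]. ⇒ new: stock_low.
Closure: {backorder, labeled, payment_cleared, pick_ticket, priority_ship, restock_request, stock_low} — 7 facts.

7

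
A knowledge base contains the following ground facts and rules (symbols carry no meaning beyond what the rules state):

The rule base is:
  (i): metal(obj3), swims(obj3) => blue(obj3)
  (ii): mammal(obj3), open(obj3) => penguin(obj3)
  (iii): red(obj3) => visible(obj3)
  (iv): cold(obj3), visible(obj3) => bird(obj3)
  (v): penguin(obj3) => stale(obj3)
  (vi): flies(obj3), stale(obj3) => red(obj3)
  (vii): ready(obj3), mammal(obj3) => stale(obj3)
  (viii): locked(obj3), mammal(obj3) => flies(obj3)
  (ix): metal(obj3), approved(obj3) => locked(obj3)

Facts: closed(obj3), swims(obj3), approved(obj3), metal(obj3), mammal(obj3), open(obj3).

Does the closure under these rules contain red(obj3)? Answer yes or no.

yes

Round 1 fires (i), (ii), (ix), giving blue(obj3), penguin(obj3), locked(obj3).
Round 2 fires (v), (viii), giving stale(obj3), flies(obj3).
Round 3 fires (vi), giving red(obj3).
Round 4 fires (iii), giving visible(obj3).
red(obj3) appears in round 3, so it is derivable.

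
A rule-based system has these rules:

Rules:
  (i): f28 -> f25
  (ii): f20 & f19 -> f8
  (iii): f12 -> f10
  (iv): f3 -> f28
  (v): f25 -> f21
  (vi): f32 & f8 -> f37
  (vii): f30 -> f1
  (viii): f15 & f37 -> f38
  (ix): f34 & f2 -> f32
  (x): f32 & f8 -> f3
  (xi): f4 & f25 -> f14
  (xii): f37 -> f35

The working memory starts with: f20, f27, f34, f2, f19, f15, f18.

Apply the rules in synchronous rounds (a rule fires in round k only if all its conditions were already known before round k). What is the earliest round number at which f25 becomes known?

Round 1 fires (ii), (ix), giving f8, f32.
Round 2 fires (vi), (x), giving f37, f3.
Round 3 fires (iv), (viii), (xii), giving f28, f38, f35.
Round 4 fires (i), giving f25.
f25 first appears in round 4.

4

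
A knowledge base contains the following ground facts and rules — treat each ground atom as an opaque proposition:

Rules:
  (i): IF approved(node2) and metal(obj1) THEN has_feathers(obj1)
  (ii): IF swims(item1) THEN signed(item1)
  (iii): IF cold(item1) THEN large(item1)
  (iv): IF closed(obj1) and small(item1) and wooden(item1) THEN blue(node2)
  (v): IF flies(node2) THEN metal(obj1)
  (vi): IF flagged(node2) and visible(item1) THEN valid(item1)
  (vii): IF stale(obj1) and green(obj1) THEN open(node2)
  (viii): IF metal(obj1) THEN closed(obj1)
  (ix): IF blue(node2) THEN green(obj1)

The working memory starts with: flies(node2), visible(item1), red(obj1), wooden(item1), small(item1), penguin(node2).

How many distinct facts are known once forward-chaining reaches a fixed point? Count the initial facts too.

10

Round 1 fires (v), giving metal(obj1).
Round 2 fires (viii), giving closed(obj1).
Round 3 fires (iv), giving blue(node2).
Round 4 fires (ix), giving green(obj1).
Closure: {blue(node2), closed(obj1), flies(node2), green(obj1), metal(obj1), penguin(node2), red(obj1), small(item1), visible(item1), wooden(item1)} — 10 facts.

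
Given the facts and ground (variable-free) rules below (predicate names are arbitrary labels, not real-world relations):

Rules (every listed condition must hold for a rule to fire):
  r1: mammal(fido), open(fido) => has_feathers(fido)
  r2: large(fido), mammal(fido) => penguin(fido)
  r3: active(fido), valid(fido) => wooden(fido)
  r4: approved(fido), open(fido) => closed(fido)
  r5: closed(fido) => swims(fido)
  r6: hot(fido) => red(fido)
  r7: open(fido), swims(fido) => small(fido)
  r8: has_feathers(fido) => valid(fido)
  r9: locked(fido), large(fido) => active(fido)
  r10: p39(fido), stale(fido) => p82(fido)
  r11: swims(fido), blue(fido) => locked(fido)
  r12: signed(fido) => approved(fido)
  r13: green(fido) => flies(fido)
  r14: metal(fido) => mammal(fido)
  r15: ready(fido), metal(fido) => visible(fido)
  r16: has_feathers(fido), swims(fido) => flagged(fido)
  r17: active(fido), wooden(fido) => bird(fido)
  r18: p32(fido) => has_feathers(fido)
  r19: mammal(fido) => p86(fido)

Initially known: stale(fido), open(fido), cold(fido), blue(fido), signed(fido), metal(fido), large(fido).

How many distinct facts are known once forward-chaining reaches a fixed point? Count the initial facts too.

Round 1: r12 [signed(fido) => approved(fido)]; r14 [metal(fido) => mammal(fido)]. Adds approved(fido), mammal(fido).
Round 2: r1 [mammal(fido), open(fido) => has_feathers(fido)]; r2 [large(fido), mammal(fido) => penguin(fido)]; r4 [approved(fido), open(fido) => closed(fido)]; r19 [mammal(fido) => p86(fido)]. Adds has_feathers(fido), penguin(fido), closed(fido), p86(fido).
Round 3: r5 [closed(fido) => swims(fido)]; r8 [has_feathers(fido) => valid(fido)]. Adds swims(fido), valid(fido).
Round 4: r7 [open(fido), swims(fido) => small(fido)]; r11 [swims(fido), blue(fido) => locked(fido)]; r16 [has_feathers(fido), swims(fido) => flagged(fido)]. Adds small(fido), locked(fido), flagged(fido).
Round 5: r9 [locked(fido), large(fido) => active(fido)]. Adds active(fido).
Round 6: r3 [active(fido), valid(fido) => wooden(fido)]. Adds wooden(fido).
Round 7: r17 [active(fido), wooden(fido) => bird(fido)]. Adds bird(fido).
Closure: {active(fido), approved(fido), bird(fido), blue(fido), closed(fido), cold(fido), flagged(fido), has_feathers(fido), large(fido), locked(fido), mammal(fido), metal(fido), open(fido), p86(fido), penguin(fido), signed(fido), small(fido), stale(fido), swims(fido), valid(fido), wooden(fido)} — 21 facts.

21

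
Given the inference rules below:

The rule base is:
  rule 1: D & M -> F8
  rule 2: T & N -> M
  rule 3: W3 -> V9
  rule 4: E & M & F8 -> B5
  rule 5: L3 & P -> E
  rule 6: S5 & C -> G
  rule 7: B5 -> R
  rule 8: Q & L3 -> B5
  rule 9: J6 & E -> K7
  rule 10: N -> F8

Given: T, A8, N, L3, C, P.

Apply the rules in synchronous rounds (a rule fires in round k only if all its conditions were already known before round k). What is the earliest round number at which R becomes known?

[1] rule 2 [T & N -> M]; rule 5 [L3 & P -> E]; rule 10 [N -> F8]. ⇒ new: M, E, F8.
[2] rule 4 [E & M & F8 -> B5]. ⇒ new: B5.
[3] rule 7 [B5 -> R]. ⇒ new: R.
R first appears in round 3.

3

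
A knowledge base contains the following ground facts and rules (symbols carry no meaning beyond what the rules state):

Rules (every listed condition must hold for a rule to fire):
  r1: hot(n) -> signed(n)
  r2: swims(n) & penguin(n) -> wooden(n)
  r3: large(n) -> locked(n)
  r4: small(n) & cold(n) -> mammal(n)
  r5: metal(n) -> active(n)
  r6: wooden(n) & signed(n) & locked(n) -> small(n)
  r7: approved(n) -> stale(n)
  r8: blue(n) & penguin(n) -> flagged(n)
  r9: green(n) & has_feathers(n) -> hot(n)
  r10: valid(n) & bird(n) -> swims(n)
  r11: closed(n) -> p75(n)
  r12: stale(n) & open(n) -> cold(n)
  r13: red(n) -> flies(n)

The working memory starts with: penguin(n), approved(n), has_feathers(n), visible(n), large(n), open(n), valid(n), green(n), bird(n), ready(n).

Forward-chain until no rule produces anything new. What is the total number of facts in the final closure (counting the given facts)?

[1] r3 [large(n) -> locked(n)]; r7 [approved(n) -> stale(n)]; r9 [green(n) & has_feathers(n) -> hot(n)]; r10 [valid(n) & bird(n) -> swims(n)]. ⇒ new: locked(n), stale(n), hot(n), swims(n).
[2] r1 [hot(n) -> signed(n)]; r2 [swims(n) & penguin(n) -> wooden(n)]; r12 [stale(n) & open(n) -> cold(n)]. ⇒ new: signed(n), wooden(n), cold(n).
[3] r6 [wooden(n) & signed(n) & locked(n) -> small(n)]. ⇒ new: small(n).
[4] r4 [small(n) & cold(n) -> mammal(n)]. ⇒ new: mammal(n).
Closure: {approved(n), bird(n), cold(n), green(n), has_feathers(n), hot(n), large(n), locked(n), mammal(n), open(n), penguin(n), ready(n), signed(n), small(n), stale(n), swims(n), valid(n), visible(n), wooden(n)} — 19 facts.

19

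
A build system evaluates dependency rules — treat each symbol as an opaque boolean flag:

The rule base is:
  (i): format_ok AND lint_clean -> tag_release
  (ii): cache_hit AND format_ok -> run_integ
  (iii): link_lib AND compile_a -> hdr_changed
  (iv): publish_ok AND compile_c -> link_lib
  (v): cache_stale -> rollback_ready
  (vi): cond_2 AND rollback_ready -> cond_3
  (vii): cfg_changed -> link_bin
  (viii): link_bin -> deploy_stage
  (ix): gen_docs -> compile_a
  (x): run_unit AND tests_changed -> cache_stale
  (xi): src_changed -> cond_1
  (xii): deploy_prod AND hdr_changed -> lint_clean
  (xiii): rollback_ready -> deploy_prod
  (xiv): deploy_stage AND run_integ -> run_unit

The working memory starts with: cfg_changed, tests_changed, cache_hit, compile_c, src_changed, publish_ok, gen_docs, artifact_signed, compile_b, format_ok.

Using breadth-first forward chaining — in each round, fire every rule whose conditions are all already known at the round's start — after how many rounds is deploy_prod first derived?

Round 1 fires (ii), (iv), (vii), (ix), (xi), giving run_integ, link_lib, link_bin, compile_a, cond_1.
Round 2 fires (iii), (viii), giving hdr_changed, deploy_stage.
Round 3 fires (xiv), giving run_unit.
Round 4 fires (x), giving cache_stale.
Round 5 fires (v), giving rollback_ready.
Round 6 fires (xiii), giving deploy_prod.
deploy_prod first appears in round 6.

6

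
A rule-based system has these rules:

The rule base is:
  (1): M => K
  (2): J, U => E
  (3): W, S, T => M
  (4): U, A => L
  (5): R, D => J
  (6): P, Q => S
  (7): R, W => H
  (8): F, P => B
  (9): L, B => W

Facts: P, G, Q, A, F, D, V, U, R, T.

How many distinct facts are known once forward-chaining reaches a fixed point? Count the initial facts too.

19

[1] (4) [U, A => L]; (5) [R, D => J]; (6) [P, Q => S]; (8) [F, P => B]. ⇒ new: L, J, S, B.
[2] (2) [J, U => E]; (9) [L, B => W]. ⇒ new: E, W.
[3] (3) [W, S, T => M]; (7) [R, W => H]. ⇒ new: M, H.
[4] (1) [M => K]. ⇒ new: K.
Closure: {A, B, D, E, F, G, H, J, K, L, M, P, Q, R, S, T, U, V, W} — 19 facts.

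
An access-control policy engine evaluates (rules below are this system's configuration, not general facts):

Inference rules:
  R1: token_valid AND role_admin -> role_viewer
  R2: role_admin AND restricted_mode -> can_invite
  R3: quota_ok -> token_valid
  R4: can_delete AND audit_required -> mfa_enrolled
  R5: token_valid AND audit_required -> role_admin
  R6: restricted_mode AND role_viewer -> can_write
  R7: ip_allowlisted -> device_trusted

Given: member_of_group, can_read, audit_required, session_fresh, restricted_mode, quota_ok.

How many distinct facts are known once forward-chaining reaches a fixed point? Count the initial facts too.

Round 1 — R3, derive token_valid.
Round 2 — R5, derive role_admin.
Round 3 — R1, R2, derive role_viewer, can_invite.
Round 4 — R6, derive can_write.
Closure: {audit_required, can_invite, can_read, can_write, member_of_group, quota_ok, restricted_mode, role_admin, role_viewer, session_fresh, token_valid} — 11 facts.

11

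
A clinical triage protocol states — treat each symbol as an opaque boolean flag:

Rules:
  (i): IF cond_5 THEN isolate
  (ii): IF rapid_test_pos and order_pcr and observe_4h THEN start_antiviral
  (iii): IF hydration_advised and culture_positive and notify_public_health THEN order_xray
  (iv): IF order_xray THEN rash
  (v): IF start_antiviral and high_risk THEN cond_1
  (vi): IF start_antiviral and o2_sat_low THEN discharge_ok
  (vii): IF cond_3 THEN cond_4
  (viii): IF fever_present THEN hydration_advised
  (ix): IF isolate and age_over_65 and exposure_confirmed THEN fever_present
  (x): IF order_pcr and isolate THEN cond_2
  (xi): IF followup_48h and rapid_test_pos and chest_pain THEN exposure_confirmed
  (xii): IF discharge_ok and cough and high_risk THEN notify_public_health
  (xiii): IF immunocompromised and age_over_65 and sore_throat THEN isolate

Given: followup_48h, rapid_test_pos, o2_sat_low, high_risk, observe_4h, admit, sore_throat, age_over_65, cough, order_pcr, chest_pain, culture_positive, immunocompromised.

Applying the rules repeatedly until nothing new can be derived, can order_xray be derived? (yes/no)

yes

[1] (ii) [IF rapid_test_pos and order_pcr and observe_4h THEN start_antiviral]; (xi) [IF followup_48h and rapid_test_pos and chest_pain THEN exposure_confirmed]; (xiii) [IF immunocompromised and age_over_65 and sore_throat THEN isolate]. ⇒ new: start_antiviral, exposure_confirmed, isolate.
[2] (v) [IF start_antiviral and high_risk THEN cond_1]; (vi) [IF start_antiviral and o2_sat_low THEN discharge_ok]; (ix) [IF isolate and age_over_65 and exposure_confirmed THEN fever_present]; (x) [IF order_pcr and isolate THEN cond_2]. ⇒ new: cond_1, discharge_ok, fever_present, cond_2.
[3] (viii) [IF fever_present THEN hydration_advised]; (xii) [IF discharge_ok and cough and high_risk THEN notify_public_health]. ⇒ new: hydration_advised, notify_public_health.
[4] (iii) [IF hydration_advised and culture_positive and notify_public_health THEN order_xray]. ⇒ new: order_xray.
[5] (iv) [IF order_xray THEN rash]. ⇒ new: rash.
order_xray appears in round 4, so it is derivable.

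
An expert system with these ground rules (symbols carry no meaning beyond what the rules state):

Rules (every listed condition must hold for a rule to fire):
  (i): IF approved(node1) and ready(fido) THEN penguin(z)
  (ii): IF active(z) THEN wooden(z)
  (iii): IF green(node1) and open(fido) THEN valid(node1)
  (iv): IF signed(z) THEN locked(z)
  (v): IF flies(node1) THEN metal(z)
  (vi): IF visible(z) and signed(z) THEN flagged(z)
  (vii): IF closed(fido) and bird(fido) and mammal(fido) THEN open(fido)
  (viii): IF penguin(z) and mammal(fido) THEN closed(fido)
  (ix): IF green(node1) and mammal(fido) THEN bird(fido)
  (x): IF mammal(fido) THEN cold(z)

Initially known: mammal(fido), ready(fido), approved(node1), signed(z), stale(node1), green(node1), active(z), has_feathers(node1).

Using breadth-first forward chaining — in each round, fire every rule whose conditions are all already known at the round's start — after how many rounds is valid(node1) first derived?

4

Round 1: (i) [IF approved(node1) and ready(fido) THEN penguin(z)]; (ii) [IF active(z) THEN wooden(z)]; (iv) [IF signed(z) THEN locked(z)]; (ix) [IF green(node1) and mammal(fido) THEN bird(fido)]; (x) [IF mammal(fido) THEN cold(z)]. Adds penguin(z), wooden(z), locked(z), bird(fido), cold(z).
Round 2: (viii) [IF penguin(z) and mammal(fido) THEN closed(fido)]. Adds closed(fido).
Round 3: (vii) [IF closed(fido) and bird(fido) and mammal(fido) THEN open(fido)]. Adds open(fido).
Round 4: (iii) [IF green(node1) and open(fido) THEN valid(node1)]. Adds valid(node1).
valid(node1) first appears in round 4.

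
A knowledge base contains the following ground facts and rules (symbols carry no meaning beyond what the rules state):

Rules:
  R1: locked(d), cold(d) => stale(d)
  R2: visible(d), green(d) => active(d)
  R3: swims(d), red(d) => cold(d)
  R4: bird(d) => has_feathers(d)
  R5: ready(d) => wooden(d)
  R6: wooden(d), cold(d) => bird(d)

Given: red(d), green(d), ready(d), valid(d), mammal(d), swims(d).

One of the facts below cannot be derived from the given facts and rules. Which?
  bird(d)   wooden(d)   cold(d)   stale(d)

Round 1 fires R3, R5, giving cold(d), wooden(d).
Round 2 fires R6, giving bird(d).
Round 3 fires R4, giving has_feathers(d).
Derived: cold(d) (round 1), bird(d) (round 2), wooden(d) (round 1). stale(d) never appears in any round.

stale(d)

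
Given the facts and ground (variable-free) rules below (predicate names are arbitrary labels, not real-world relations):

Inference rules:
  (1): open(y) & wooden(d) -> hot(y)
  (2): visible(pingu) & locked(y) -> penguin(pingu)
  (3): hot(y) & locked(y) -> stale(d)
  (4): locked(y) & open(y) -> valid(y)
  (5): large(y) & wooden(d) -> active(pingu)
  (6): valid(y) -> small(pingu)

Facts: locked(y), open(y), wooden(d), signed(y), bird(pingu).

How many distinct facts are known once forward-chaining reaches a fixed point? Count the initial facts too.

9

[1] (1) [open(y) & wooden(d) -> hot(y)]; (4) [locked(y) & open(y) -> valid(y)]. ⇒ new: hot(y), valid(y).
[2] (3) [hot(y) & locked(y) -> stale(d)]; (6) [valid(y) -> small(pingu)]. ⇒ new: stale(d), small(pingu).
Closure: {bird(pingu), hot(y), locked(y), open(y), signed(y), small(pingu), stale(d), valid(y), wooden(d)} — 9 facts.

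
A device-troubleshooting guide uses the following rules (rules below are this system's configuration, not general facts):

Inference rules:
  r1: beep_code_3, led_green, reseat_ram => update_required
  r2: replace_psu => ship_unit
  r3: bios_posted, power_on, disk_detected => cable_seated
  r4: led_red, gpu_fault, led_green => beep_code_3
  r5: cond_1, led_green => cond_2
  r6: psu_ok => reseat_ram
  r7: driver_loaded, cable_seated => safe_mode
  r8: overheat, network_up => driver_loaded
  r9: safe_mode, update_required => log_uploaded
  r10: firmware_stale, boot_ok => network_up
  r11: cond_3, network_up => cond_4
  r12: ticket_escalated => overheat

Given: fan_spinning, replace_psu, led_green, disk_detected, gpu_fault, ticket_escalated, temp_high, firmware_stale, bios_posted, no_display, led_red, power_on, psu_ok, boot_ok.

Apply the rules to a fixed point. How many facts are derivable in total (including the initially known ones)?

24

Round 1 — r2, r3, r4, r6, r10, r12, derive ship_unit, cable_seated, beep_code_3, reseat_ram, network_up, overheat.
Round 2 — r1, r8, derive update_required, driver_loaded.
Round 3 — r7, derive safe_mode.
Round 4 — r9, derive log_uploaded.
Closure: {beep_code_3, bios_posted, boot_ok, cable_seated, disk_detected, driver_loaded, fan_spinning, firmware_stale, gpu_fault, led_green, led_red, log_uploaded, network_up, no_display, overheat, power_on, psu_ok, replace_psu, reseat_ram, safe_mode, ship_unit, temp_high, ticket_escalated, update_required} — 24 facts.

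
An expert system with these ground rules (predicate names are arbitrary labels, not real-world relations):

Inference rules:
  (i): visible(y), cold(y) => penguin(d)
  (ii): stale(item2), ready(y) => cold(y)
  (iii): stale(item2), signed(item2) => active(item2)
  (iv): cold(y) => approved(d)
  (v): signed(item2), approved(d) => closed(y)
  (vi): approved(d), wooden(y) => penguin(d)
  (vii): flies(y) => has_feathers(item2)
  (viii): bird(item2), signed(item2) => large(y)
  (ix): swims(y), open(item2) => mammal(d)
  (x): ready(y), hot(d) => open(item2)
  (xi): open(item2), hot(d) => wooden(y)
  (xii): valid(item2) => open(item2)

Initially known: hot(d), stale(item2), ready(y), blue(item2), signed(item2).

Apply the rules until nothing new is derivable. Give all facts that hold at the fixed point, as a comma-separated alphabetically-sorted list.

active(item2), approved(d), blue(item2), closed(y), cold(y), hot(d), open(item2), penguin(d), ready(y), signed(item2), stale(item2), wooden(y)

Round 1: (ii) [stale(item2), ready(y) => cold(y)]; (iii) [stale(item2), signed(item2) => active(item2)]; (x) [ready(y), hot(d) => open(item2)]. Adds cold(y), active(item2), open(item2).
Round 2: (iv) [cold(y) => approved(d)]; (xi) [open(item2), hot(d) => wooden(y)]. Adds approved(d), wooden(y).
Round 3: (v) [signed(item2), approved(d) => closed(y)]; (vi) [approved(d), wooden(y) => penguin(d)]. Adds closed(y), penguin(d).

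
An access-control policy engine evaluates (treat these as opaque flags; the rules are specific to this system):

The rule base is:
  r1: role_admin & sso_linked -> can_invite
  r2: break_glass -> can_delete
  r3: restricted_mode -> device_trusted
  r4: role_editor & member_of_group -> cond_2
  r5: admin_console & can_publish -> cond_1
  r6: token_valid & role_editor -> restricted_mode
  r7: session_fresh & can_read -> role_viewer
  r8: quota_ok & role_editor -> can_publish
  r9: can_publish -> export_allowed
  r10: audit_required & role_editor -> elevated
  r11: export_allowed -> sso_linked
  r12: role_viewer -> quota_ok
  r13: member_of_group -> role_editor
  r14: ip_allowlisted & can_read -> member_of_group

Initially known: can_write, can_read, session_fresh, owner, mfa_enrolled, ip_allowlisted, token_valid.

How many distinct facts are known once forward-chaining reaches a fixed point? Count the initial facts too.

Round 1: r7 [session_fresh & can_read -> role_viewer]; r14 [ip_allowlisted & can_read -> member_of_group]. Adds role_viewer, member_of_group.
Round 2: r12 [role_viewer -> quota_ok]; r13 [member_of_group -> role_editor]. Adds quota_ok, role_editor.
Round 3: r4 [role_editor & member_of_group -> cond_2]; r6 [token_valid & role_editor -> restricted_mode]; r8 [quota_ok & role_editor -> can_publish]. Adds cond_2, restricted_mode, can_publish.
Round 4: r3 [restricted_mode -> device_trusted]; r9 [can_publish -> export_allowed]. Adds device_trusted, export_allowed.
Round 5: r11 [export_allowed -> sso_linked]. Adds sso_linked.
Closure: {can_publish, can_read, can_write, cond_2, device_trusted, export_allowed, ip_allowlisted, member_of_group, mfa_enrolled, owner, quota_ok, restricted_mode, role_editor, role_viewer, session_fresh, sso_linked, token_valid} — 17 facts.

17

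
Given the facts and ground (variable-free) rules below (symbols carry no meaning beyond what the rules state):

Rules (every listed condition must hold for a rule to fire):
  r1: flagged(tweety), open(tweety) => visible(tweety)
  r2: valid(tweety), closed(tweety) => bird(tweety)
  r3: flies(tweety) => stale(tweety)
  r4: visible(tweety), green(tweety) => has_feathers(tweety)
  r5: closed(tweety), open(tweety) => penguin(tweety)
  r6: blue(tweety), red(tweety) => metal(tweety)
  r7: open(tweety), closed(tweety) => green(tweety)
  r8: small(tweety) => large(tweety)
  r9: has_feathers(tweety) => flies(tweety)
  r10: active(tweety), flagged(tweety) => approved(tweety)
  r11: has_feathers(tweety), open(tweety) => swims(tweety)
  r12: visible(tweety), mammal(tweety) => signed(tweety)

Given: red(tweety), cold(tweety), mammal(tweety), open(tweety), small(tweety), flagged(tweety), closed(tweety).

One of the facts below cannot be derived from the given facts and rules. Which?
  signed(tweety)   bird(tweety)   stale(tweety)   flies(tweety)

Round 1 fires r1, r5, r7, r8, giving visible(tweety), penguin(tweety), green(tweety), large(tweety).
Round 2 fires r4, r12, giving has_feathers(tweety), signed(tweety).
Round 3 fires r9, r11, giving flies(tweety), swims(tweety).
Round 4 fires r3, giving stale(tweety).
Derived: signed(tweety) (round 2), stale(tweety) (round 4), flies(tweety) (round 3). bird(tweety) never appears in any round.

bird(tweety)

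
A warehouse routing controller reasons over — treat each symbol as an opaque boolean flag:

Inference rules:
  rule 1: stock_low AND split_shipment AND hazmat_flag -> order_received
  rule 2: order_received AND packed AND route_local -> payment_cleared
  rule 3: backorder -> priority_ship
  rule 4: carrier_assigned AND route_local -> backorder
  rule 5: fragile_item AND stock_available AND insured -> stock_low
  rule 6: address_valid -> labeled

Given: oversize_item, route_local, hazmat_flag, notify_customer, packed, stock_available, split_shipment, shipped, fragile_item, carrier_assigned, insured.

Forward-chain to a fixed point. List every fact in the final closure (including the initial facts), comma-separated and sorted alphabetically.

backorder, carrier_assigned, fragile_item, hazmat_flag, insured, notify_customer, order_received, oversize_item, packed, payment_cleared, priority_ship, route_local, shipped, split_shipment, stock_available, stock_low

Round 1 — rule 4, rule 5, derive backorder, stock_low.
Round 2 — rule 1, rule 3, derive order_received, priority_ship.
Round 3 — rule 2, derive payment_cleared.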